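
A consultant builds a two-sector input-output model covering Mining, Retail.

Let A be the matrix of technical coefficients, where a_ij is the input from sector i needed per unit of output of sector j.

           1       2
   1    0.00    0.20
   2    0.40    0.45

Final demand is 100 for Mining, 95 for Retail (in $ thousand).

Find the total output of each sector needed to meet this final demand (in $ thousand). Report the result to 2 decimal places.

x_1 = 157.45, x_2 = 287.23

I − A =
  [   1.00    -0.20]
  [  -0.40     0.55]
det(I−A) = (1.00)(0.55) − (-0.20)(-0.40) = 0.4700
adj(I−A) = [[0.55, 0.20], [0.40, 1.00]]
(I − A)⁻¹ = adj(I−A) / det(I−A) ≈
  [   1.1702     0.4255]
  [   0.8511     2.1277]
x = (I − A)⁻¹ d = adj(I−A)·d / det(I−A), with det(I−A) = 0.4700:
  x_1 = (0.55·100 + 0.20·95) / 0.4700 = 74.00 / 0.4700 ≈ 157.45
  x_2 = (0.40·100 + 1.00·95) / 0.4700 = 135.00 / 0.4700 ≈ 287.23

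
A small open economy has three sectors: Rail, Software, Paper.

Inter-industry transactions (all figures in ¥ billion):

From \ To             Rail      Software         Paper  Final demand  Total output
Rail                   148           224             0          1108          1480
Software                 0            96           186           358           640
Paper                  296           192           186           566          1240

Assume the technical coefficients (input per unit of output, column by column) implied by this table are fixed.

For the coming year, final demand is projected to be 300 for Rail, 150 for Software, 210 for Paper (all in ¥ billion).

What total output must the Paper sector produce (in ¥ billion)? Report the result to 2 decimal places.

x_3 = 438.30

Technical coefficients a_ij = z_ij / X_j:
  a_11 = 148/1480 = 0.10, a_21 = 0/1480 = 0.00, a_31 = 296/1480 = 0.20
  a_12 = 224/640 = 0.35, a_22 = 96/640 = 0.15, a_32 = 192/640 = 0.30
  a_13 = 0/1240 = 0.00, a_23 = 186/1240 = 0.15, a_33 = 186/1240 = 0.15
I − A =
  [   0.90    -0.35     0.00]
  [   0.00     0.85    -0.15]
  [  -0.20    -0.30     0.85]
Cofactors of I−A, C_ij = (−1)^(i+j)·(minor ij) (rows/columns in the sector order above):
  C_11 = (0.85)(0.85) − (-0.15)(-0.30) = 0.6775
  C_12 = −[(0.00)(0.85) − (-0.15)(-0.20)] = 0.0300
  C_13 = (0.00)(-0.30) − (0.85)(-0.20) = 0.1700
  C_21 = −[(-0.35)(0.85) − (0.00)(-0.30)] = 0.2975
  C_22 = (0.90)(0.85) − (0.00)(-0.20) = 0.7650
  C_23 = −[(0.90)(-0.30) − (-0.35)(-0.20)] = 0.3400
  C_31 = (-0.35)(-0.15) − (0.00)(0.85) = 0.0525
  C_32 = −[(0.90)(-0.15) − (0.00)(0.00)] = 0.1350
  C_33 = (0.90)(0.85) − (-0.35)(0.00) = 0.7650
det(I−A) = Σ_j (I−A)_1j·C_1j = (0.90)(0.6775) + (-0.35)(0.0300) + (0.00)(0.1700) = 0.59925
adj(I−A) = Cᵀ =
  [ 0.6775   0.2975   0.0525]
  [ 0.0300   0.7650   0.1350]
  [ 0.1700   0.3400   0.7650]
(I − A)⁻¹ = adj(I−A) / det(I−A) ≈
  [   1.1306     0.4965     0.0876]
  [   0.0501     1.2766     0.2253]
  [   0.2837     0.5674     1.2766]
x = (I − A)⁻¹ d = adj(I−A)·d / det(I−A), with det(I−A) = 0.59925:
  x_1 = (0.6775·300 + 0.2975·150 + 0.0525·210) / 0.59925 = 258.90 / 0.59925 ≈ 432.04
  x_2 = (0.0300·300 + 0.7650·150 + 0.1350·210) / 0.59925 = 152.10 / 0.59925 ≈ 253.82
  x_3 = (0.1700·300 + 0.3400·150 + 0.7650·210) / 0.59925 = 262.65 / 0.59925 ≈ 438.30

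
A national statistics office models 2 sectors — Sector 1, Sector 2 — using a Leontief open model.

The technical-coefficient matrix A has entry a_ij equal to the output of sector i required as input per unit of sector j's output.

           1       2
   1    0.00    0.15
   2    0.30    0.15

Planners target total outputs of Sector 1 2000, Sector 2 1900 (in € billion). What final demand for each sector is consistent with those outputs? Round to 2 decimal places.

d_1 = 1715.00, d_2 = 1015.00

I − A =
  [   1.00    -0.15]
  [  -0.30     0.85]
d = (I − A) x:
  d_1 = (+1.00)·2000 + (-0.15)·1900 = 1715.00
  d_2 = (-0.30)·2000 + (+0.85)·1900 = 1015.00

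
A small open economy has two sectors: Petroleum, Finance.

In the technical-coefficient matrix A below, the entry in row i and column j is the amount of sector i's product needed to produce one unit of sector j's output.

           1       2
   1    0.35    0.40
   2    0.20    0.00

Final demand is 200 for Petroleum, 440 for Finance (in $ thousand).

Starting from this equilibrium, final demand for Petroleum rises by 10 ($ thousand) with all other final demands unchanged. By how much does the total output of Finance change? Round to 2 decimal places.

I − A =
  [   0.65    -0.40]
  [  -0.20     1.00]
det(I−A) = (0.65)(1.00) − (-0.40)(-0.20) = 0.5700
adj(I−A) = [[1.00, 0.40], [0.20, 0.65]]
(I − A)⁻¹ = adj(I−A) / det(I−A) ≈
  [   1.7544     0.7018]
  [   0.3509     1.1404]
Δx = (I − A)⁻¹ Δd with Δd having +10 in the Petroleum component and 0 elsewhere.
So Δx_2 = L_21 · (+10), where L_21 = adj(I−A)_21 / det(I−A) = 0.20 / 0.5700.
Δx_2 = 0.20 × (+10) / 0.5700 = 2.00 / 0.5700 ≈ 3.51.

Δx_2 = 3.51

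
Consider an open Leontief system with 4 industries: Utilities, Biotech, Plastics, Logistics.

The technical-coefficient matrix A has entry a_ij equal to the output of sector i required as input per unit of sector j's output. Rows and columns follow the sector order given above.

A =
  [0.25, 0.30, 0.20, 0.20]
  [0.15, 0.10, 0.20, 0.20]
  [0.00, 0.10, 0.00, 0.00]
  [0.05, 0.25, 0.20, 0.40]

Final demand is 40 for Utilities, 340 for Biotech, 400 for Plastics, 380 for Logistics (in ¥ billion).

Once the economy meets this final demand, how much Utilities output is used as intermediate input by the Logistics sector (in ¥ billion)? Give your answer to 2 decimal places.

z_UL = 250.12

I − A =
  [   0.75    -0.30    -0.20    -0.20]
  [  -0.15     0.90    -0.20    -0.20]
  [   0.00    -0.10     1.00     0.00]
  [  -0.05    -0.25    -0.20     0.60]
Compute the cofactors C_ij = (−1)^(i+j)·(3×3 minor ij) of I−A; the adjugate is their transpose:
adj(I−A) = Cᵀ =
  [ 0.4740   0.2460   0.1920   0.2400]
  [ 0.1000   0.4400   0.1440   0.1800]
  [ 0.0100   0.0440   0.3210   0.0180]
  [ 0.0845   0.2185   0.1830   0.6120]
det(I−A) = Σ_j (I−A)_1j·C_1j = (0.75)(0.4740) + (-0.30)(0.1000) + (-0.20)(0.0100) + (-0.20)(0.0845) = 0.3066
(I − A)⁻¹ = adj(I−A) / det(I−A) ≈
  [   1.5460     0.8023     0.6262     0.7828]
  [   0.3262     1.4351     0.4697     0.5871]
  [   0.0326     0.1435     1.0470     0.0587]
  [   0.2756     0.7127     0.5969     1.9961]
First solve x = (I − A)⁻¹ d = adj(I−A)·d / det(I−A); in particular x_L = (0.0845·40 + 0.2185·340 + 0.1830·400 + 0.6120·380) / 0.3066 = 383.43 / 0.3066 ≈ 1250.5871.
Intermediate flow from U to L: z_UL = a_UL · x_L = 0.20 × 383.43 / 0.3066 = 76.686 / 0.3066 ≈ 250.12.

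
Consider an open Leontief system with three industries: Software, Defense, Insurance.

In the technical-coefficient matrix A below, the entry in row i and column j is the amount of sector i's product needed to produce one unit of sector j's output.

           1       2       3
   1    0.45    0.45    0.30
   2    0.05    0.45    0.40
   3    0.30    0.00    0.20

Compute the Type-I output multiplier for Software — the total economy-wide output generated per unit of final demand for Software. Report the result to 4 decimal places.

m_1 = 6.3485

I − A =
  [   0.55    -0.45    -0.30]
  [  -0.05     0.55    -0.40]
  [  -0.30     0.00     0.80]
Cofactors of I−A, C_ij = (−1)^(i+j)·(minor ij) (rows/columns in the sector order above):
  C_11 = (0.55)(0.80) − (-0.40)(0.00) = 0.4400
  C_12 = −[(-0.05)(0.80) − (-0.40)(-0.30)] = 0.1600
  C_13 = (-0.05)(0.00) − (0.55)(-0.30) = 0.1650
  C_21 = −[(-0.45)(0.80) − (-0.30)(0.00)] = 0.3600
  C_22 = (0.55)(0.80) − (-0.30)(-0.30) = 0.3500
  C_23 = −[(0.55)(0.00) − (-0.45)(-0.30)] = 0.1350
  C_31 = (-0.45)(-0.40) − (-0.30)(0.55) = 0.3450
  C_32 = −[(0.55)(-0.40) − (-0.30)(-0.05)] = 0.2350
  C_33 = (0.55)(0.55) − (-0.45)(-0.05) = 0.2800
det(I−A) = Σ_j (I−A)_1j·C_1j = (0.55)(0.4400) + (-0.45)(0.1600) + (-0.30)(0.1650) = 0.1205
adj(I−A) = Cᵀ =
  [ 0.4400   0.3600   0.3450]
  [ 0.1600   0.3500   0.2350]
  [ 0.1650   0.1350   0.2800]
(I − A)⁻¹ = adj(I−A) / det(I−A) ≈
  [   3.65145     2.98755     2.86307]
  [   1.32780     2.90456     1.95021]
  [   1.36929     1.12033     2.32365]
The output multiplier for sector j is the column-j sum of the Leontief inverse (I − A)⁻¹ = adj(I−A) / det(I−A).
Column 1 of adj(I−A): (0.4400, 0.1600, 0.1650); det(I−A) = 0.1205.
m_1 = (0.4400 + 0.1600 + 0.1650) / 0.1205 = 0.765 / 0.1205 ≈ 6.3485.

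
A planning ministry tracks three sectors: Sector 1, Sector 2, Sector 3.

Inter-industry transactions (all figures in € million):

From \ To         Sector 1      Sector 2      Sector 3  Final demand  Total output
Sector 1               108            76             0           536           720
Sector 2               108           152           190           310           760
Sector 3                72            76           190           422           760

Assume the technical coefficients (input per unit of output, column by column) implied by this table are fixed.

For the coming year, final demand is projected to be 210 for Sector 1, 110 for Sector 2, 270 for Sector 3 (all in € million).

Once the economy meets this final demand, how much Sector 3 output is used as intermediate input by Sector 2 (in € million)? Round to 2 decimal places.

z_32 = 32.92

Technical coefficients a_ij = z_ij / X_j:
  a_11 = 108/720 = 0.15, a_21 = 108/720 = 0.15, a_31 = 72/720 = 0.10
  a_12 = 76/760 = 0.10, a_22 = 152/760 = 0.20, a_32 = 76/760 = 0.10
  a_13 = 0/760 = 0.00, a_23 = 190/760 = 0.25, a_33 = 190/760 = 0.25
I − A =
  [   0.85    -0.10     0.00]
  [  -0.15     0.80    -0.25]
  [  -0.10    -0.10     0.75]
Cofactors of I−A, C_ij = (−1)^(i+j)·(minor ij) (rows/columns in the sector order above):
  C_11 = (0.80)(0.75) − (-0.25)(-0.10) = 0.5750
  C_12 = −[(-0.15)(0.75) − (-0.25)(-0.10)] = 0.1375
  C_13 = (-0.15)(-0.10) − (0.80)(-0.10) = 0.0950
  C_21 = −[(-0.10)(0.75) − (0.00)(-0.10)] = 0.0750
  C_22 = (0.85)(0.75) − (0.00)(-0.10) = 0.6375
  C_23 = −[(0.85)(-0.10) − (-0.10)(-0.10)] = 0.0950
  C_31 = (-0.10)(-0.25) − (0.00)(0.80) = 0.0250
  C_32 = −[(0.85)(-0.25) − (0.00)(-0.15)] = 0.2125
  C_33 = (0.85)(0.80) − (-0.10)(-0.15) = 0.6650
det(I−A) = Σ_j (I−A)_1j·C_1j = (0.85)(0.5750) + (-0.10)(0.1375) + (0.00)(0.0950) = 0.4750
adj(I−A) = Cᵀ =
  [ 0.5750   0.0750   0.0250]
  [ 0.1375   0.6375   0.2125]
  [ 0.0950   0.0950   0.6650]
(I − A)⁻¹ = adj(I−A) / det(I−A) ≈
  [   1.2105     0.1579     0.0526]
  [   0.2895     1.3421     0.4474]
  [   0.2000     0.2000     1.4000]
First solve x = (I − A)⁻¹ d = adj(I−A)·d / det(I−A); in particular x_2 = (0.1375·210 + 0.6375·110 + 0.2125·270) / 0.4750 = 156.375 / 0.4750 ≈ 329.2105.
Intermediate flow from 3 to 2: z_32 = a_32 · x_2 = 0.10 × 156.375 / 0.4750 = 15.6375 / 0.4750 ≈ 32.92.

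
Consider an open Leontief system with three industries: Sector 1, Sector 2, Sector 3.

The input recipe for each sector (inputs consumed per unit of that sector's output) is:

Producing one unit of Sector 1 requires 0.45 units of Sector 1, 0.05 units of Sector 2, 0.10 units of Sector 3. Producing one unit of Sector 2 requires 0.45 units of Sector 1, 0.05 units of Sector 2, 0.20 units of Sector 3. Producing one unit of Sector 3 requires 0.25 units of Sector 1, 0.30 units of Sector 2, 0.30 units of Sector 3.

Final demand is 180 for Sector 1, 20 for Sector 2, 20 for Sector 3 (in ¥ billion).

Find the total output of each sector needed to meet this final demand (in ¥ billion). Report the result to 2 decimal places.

x_1 = 445.99, x_2 = 80.97, x_3 = 115.42

I − A =
  [   0.55    -0.45    -0.25]
  [  -0.05     0.95    -0.30]
  [  -0.10    -0.20     0.70]
Cofactors of I−A, C_ij = (−1)^(i+j)·(minor ij) (rows/columns in the sector order above):
  C_11 = (0.95)(0.70) − (-0.30)(-0.20) = 0.6050
  C_12 = −[(-0.05)(0.70) − (-0.30)(-0.10)] = 0.0650
  C_13 = (-0.05)(-0.20) − (0.95)(-0.10) = 0.1050
  C_21 = −[(-0.45)(0.70) − (-0.25)(-0.20)] = 0.3650
  C_22 = (0.55)(0.70) − (-0.25)(-0.10) = 0.3600
  C_23 = −[(0.55)(-0.20) − (-0.45)(-0.10)] = 0.1550
  C_31 = (-0.45)(-0.30) − (-0.25)(0.95) = 0.3725
  C_32 = −[(0.55)(-0.30) − (-0.25)(-0.05)] = 0.1775
  C_33 = (0.55)(0.95) − (-0.45)(-0.05) = 0.5000
det(I−A) = Σ_j (I−A)_1j·C_1j = (0.55)(0.6050) + (-0.45)(0.0650) + (-0.25)(0.1050) = 0.27725
adj(I−A) = Cᵀ =
  [ 0.6050   0.3650   0.3725]
  [ 0.0650   0.3600   0.1775]
  [ 0.1050   0.1550   0.5000]
(I − A)⁻¹ = adj(I−A) / det(I−A) ≈
  [   2.1821     1.3165     1.3436]
  [   0.2344     1.2985     0.6402]
  [   0.3787     0.5591     1.8034]
x = (I − A)⁻¹ d = adj(I−A)·d / det(I−A), with det(I−A) = 0.27725:
  x_1 = (0.6050·180 + 0.3650·20 + 0.3725·20) / 0.27725 = 123.65 / 0.27725 ≈ 445.99
  x_2 = (0.0650·180 + 0.3600·20 + 0.1775·20) / 0.27725 = 22.45 / 0.27725 ≈ 80.97
  x_3 = (0.1050·180 + 0.1550·20 + 0.5000·20) / 0.27725 = 32.00 / 0.27725 ≈ 115.42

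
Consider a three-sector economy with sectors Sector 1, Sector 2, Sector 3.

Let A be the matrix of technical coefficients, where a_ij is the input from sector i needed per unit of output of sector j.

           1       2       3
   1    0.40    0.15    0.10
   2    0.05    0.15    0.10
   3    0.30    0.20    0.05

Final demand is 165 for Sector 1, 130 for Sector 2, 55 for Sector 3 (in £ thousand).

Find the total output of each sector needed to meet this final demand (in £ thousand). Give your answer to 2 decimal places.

I − A =
  [   0.60    -0.15    -0.10]
  [  -0.05     0.85    -0.10]
  [  -0.30    -0.20     0.95]
Cofactors of I−A, C_ij = (−1)^(i+j)·(minor ij) (rows/columns in the sector order above):
  C_11 = (0.85)(0.95) − (-0.10)(-0.20) = 0.7875
  C_12 = −[(-0.05)(0.95) − (-0.10)(-0.30)] = 0.0775
  C_13 = (-0.05)(-0.20) − (0.85)(-0.30) = 0.2650
  C_21 = −[(-0.15)(0.95) − (-0.10)(-0.20)] = 0.1625
  C_22 = (0.60)(0.95) − (-0.10)(-0.30) = 0.5400
  C_23 = −[(0.60)(-0.20) − (-0.15)(-0.30)] = 0.1650
  C_31 = (-0.15)(-0.10) − (-0.10)(0.85) = 0.1000
  C_32 = −[(0.60)(-0.10) − (-0.10)(-0.05)] = 0.0650
  C_33 = (0.60)(0.85) − (-0.15)(-0.05) = 0.5025
det(I−A) = Σ_j (I−A)_1j·C_1j = (0.60)(0.7875) + (-0.15)(0.0775) + (-0.10)(0.2650) = 0.434375
adj(I−A) = Cᵀ =
  [ 0.7875   0.1625   0.1000]
  [ 0.0775   0.5400   0.0650]
  [ 0.2650   0.1650   0.5025]
(I − A)⁻¹ = adj(I−A) / det(I−A) ≈
  [   1.8129     0.3741     0.2302]
  [   0.1784     1.2432     0.1496]
  [   0.6101     0.3799     1.1568]
x = (I − A)⁻¹ d = adj(I−A)·d / det(I−A), with det(I−A) = 0.434375:
  x_1 = (0.7875·165 + 0.1625·130 + 0.1000·55) / 0.434375 = 156.5625 / 0.434375 ≈ 360.43
  x_2 = (0.0775·165 + 0.5400·130 + 0.0650·55) / 0.434375 = 86.5625 / 0.434375 ≈ 199.28
  x_3 = (0.2650·165 + 0.1650·130 + 0.5025·55) / 0.434375 = 92.8125 / 0.434375 ≈ 213.67

x_1 = 360.43, x_2 = 199.28, x_3 = 213.67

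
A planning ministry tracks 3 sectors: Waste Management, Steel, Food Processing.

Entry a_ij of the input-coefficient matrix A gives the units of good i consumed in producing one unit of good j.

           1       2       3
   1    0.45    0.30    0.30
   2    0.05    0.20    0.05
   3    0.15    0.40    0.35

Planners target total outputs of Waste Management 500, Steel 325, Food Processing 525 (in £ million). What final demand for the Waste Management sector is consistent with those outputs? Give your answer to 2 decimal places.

I − A =
  [   0.55    -0.30    -0.30]
  [  -0.05     0.80    -0.05]
  [  -0.15    -0.40     0.65]
d = (I − A) x:
  d_1 = (+0.55)·500 + (-0.30)·325 + (-0.30)·525 = 20.00
  d_2 = (-0.05)·500 + (+0.80)·325 + (-0.05)·525 = 208.75
  d_3 = (-0.15)·500 + (-0.40)·325 + (+0.65)·525 = 136.25

d_1 = 20.00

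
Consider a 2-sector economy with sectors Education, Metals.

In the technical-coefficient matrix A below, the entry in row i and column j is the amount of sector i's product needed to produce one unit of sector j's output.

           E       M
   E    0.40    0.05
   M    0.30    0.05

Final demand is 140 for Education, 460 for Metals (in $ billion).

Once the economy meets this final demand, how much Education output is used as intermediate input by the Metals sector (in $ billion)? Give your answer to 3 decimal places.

I − A =
  [   0.60    -0.05]
  [  -0.30     0.95]
det(I−A) = (0.60)(0.95) − (-0.05)(-0.30) = 0.5550
adj(I−A) = [[0.95, 0.05], [0.30, 0.60]]
(I − A)⁻¹ = adj(I−A) / det(I−A) ≈
  [   1.7117     0.0901]
  [   0.5405     1.0811]
First solve x = (I − A)⁻¹ d = adj(I−A)·d / det(I−A); in particular x_M = (0.30·140 + 0.60·460) / 0.5550 = 318.00 / 0.5550 ≈ 572.97297.
Intermediate flow from E to M: z_EM = a_EM · x_M = 0.05 × 318.00 / 0.5550 = 15.90 / 0.5550 ≈ 28.649.

z_EM = 28.649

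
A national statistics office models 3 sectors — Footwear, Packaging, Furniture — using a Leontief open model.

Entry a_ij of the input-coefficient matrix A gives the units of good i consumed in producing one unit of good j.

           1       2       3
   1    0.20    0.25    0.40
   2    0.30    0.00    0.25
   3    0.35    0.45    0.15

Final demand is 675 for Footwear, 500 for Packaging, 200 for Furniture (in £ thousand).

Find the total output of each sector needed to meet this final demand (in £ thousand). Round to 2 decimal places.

x_1 = 2534.23, x_2 = 1820.98, x_3 = 2242.85

I − A =
  [   0.80    -0.25    -0.40]
  [  -0.30     1.00    -0.25]
  [  -0.35    -0.45     0.85]
Cofactors of I−A, C_ij = (−1)^(i+j)·(minor ij) (rows/columns in the sector order above):
  C_11 = (1.00)(0.85) − (-0.25)(-0.45) = 0.7375
  C_12 = −[(-0.30)(0.85) − (-0.25)(-0.35)] = 0.3425
  C_13 = (-0.30)(-0.45) − (1.00)(-0.35) = 0.4850
  C_21 = −[(-0.25)(0.85) − (-0.40)(-0.45)] = 0.3925
  C_22 = (0.80)(0.85) − (-0.40)(-0.35) = 0.5400
  C_23 = −[(0.80)(-0.45) − (-0.25)(-0.35)] = 0.4475
  C_31 = (-0.25)(-0.25) − (-0.40)(1.00) = 0.4625
  C_32 = −[(0.80)(-0.25) − (-0.40)(-0.30)] = 0.3200
  C_33 = (0.80)(1.00) − (-0.25)(-0.30) = 0.7250
det(I−A) = Σ_j (I−A)_1j·C_1j = (0.80)(0.7375) + (-0.25)(0.3425) + (-0.40)(0.4850) = 0.310375
adj(I−A) = Cᵀ =
  [ 0.7375   0.3925   0.4625]
  [ 0.3425   0.5400   0.3200]
  [ 0.4850   0.4475   0.7250]
(I − A)⁻¹ = adj(I−A) / det(I−A) ≈
  [   2.3762     1.2646     1.4901]
  [   1.1035     1.7398     1.0310]
  [   1.5626     1.4418     2.3359]
x = (I − A)⁻¹ d = adj(I−A)·d / det(I−A), with det(I−A) = 0.310375:
  x_1 = (0.7375·675 + 0.3925·500 + 0.4625·200) / 0.310375 = 786.5625 / 0.310375 ≈ 2534.23
  x_2 = (0.3425·675 + 0.5400·500 + 0.3200·200) / 0.310375 = 565.1875 / 0.310375 ≈ 1820.98
  x_3 = (0.4850·675 + 0.4475·500 + 0.7250·200) / 0.310375 = 696.125 / 0.310375 ≈ 2242.85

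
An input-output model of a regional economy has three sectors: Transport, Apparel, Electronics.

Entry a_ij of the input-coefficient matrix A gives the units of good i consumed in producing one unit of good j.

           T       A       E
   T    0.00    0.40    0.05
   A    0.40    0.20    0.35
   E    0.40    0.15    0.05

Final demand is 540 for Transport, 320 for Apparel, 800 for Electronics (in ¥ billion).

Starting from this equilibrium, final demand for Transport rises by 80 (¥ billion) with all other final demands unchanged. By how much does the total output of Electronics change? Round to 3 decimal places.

Δx_E = 63.267

I − A =
  [   1.00    -0.40    -0.05]
  [  -0.40     0.80    -0.35]
  [  -0.40    -0.15     0.95]
Cofactors of I−A, C_ij = (−1)^(i+j)·(minor ij) (rows/columns in the sector order above):
  C_11 = (0.80)(0.95) − (-0.35)(-0.15) = 0.7075
  C_12 = −[(-0.40)(0.95) − (-0.35)(-0.40)] = 0.5200
  C_13 = (-0.40)(-0.15) − (0.80)(-0.40) = 0.3800
  C_21 = −[(-0.40)(0.95) − (-0.05)(-0.15)] = 0.3875
  C_22 = (1.00)(0.95) − (-0.05)(-0.40) = 0.9300
  C_23 = −[(1.00)(-0.15) − (-0.40)(-0.40)] = 0.3100
  C_31 = (-0.40)(-0.35) − (-0.05)(0.80) = 0.1800
  C_32 = −[(1.00)(-0.35) − (-0.05)(-0.40)] = 0.3700
  C_33 = (1.00)(0.80) − (-0.40)(-0.40) = 0.6400
det(I−A) = Σ_j (I−A)_1j·C_1j = (1.00)(0.7075) + (-0.40)(0.5200) + (-0.05)(0.3800) = 0.4805
adj(I−A) = Cᵀ =
  [ 0.7075   0.3875   0.1800]
  [ 0.5200   0.9300   0.3700]
  [ 0.3800   0.3100   0.6400]
(I − A)⁻¹ = adj(I−A) / det(I−A) ≈
  [   1.4724     0.8065     0.3746]
  [   1.0822     1.9355     0.7700]
  [   0.7908     0.6452     1.3319]
Δx = (I − A)⁻¹ Δd with Δd having +80 in the Transport component and 0 elsewhere.
So Δx_E = L_ET · (+80), where L_ET = adj(I−A)_ET / det(I−A) = 0.3800 / 0.4805.
Δx_E = 0.3800 × (+80) / 0.4805 = 30.40 / 0.4805 ≈ 63.267.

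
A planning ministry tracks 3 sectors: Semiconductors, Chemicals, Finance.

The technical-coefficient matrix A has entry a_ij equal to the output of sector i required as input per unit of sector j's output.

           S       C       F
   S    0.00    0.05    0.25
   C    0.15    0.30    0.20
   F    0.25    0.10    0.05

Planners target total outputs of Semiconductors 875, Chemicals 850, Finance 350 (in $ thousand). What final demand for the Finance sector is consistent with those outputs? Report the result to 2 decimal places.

d_F = 28.75

I − A =
  [   1.00    -0.05    -0.25]
  [  -0.15     0.70    -0.20]
  [  -0.25    -0.10     0.95]
d = (I − A) x:
  d_S = (+1.00)·875 + (-0.05)·850 + (-0.25)·350 = 745.00
  d_C = (-0.15)·875 + (+0.70)·850 + (-0.20)·350 = 393.75
  d_F = (-0.25)·875 + (-0.10)·850 + (+0.95)·350 = 28.75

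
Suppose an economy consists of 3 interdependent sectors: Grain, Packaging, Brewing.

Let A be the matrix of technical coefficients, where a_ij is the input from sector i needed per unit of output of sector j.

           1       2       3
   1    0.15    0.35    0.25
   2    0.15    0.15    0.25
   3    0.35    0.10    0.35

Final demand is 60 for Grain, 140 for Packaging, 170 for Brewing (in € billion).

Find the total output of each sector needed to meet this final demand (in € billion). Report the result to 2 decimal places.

I − A =
  [   0.85    -0.35    -0.25]
  [  -0.15     0.85    -0.25]
  [  -0.35    -0.10     0.65]
Cofactors of I−A, C_ij = (−1)^(i+j)·(minor ij) (rows/columns in the sector order above):
  C_11 = (0.85)(0.65) − (-0.25)(-0.10) = 0.5275
  C_12 = −[(-0.15)(0.65) − (-0.25)(-0.35)] = 0.1850
  C_13 = (-0.15)(-0.10) − (0.85)(-0.35) = 0.3125
  C_21 = −[(-0.35)(0.65) − (-0.25)(-0.10)] = 0.2525
  C_22 = (0.85)(0.65) − (-0.25)(-0.35) = 0.4650
  C_23 = −[(0.85)(-0.10) − (-0.35)(-0.35)] = 0.2075
  C_31 = (-0.35)(-0.25) − (-0.25)(0.85) = 0.3000
  C_32 = −[(0.85)(-0.25) − (-0.25)(-0.15)] = 0.2500
  C_33 = (0.85)(0.85) − (-0.35)(-0.15) = 0.6700
det(I−A) = Σ_j (I−A)_1j·C_1j = (0.85)(0.5275) + (-0.35)(0.1850) + (-0.25)(0.3125) = 0.3055
adj(I−A) = Cᵀ =
  [ 0.5275   0.2525   0.3000]
  [ 0.1850   0.4650   0.2500]
  [ 0.3125   0.2075   0.6700]
(I − A)⁻¹ = adj(I−A) / det(I−A) ≈
  [   1.7267     0.8265     0.9820]
  [   0.6056     1.5221     0.8183]
  [   1.0229     0.6792     2.1931]
x = (I − A)⁻¹ d = adj(I−A)·d / det(I−A), with det(I−A) = 0.3055:
  x_1 = (0.5275·60 + 0.2525·140 + 0.3000·170) / 0.3055 = 118.00 / 0.3055 ≈ 386.25
  x_2 = (0.1850·60 + 0.4650·140 + 0.2500·170) / 0.3055 = 118.70 / 0.3055 ≈ 388.54
  x_3 = (0.3125·60 + 0.2075·140 + 0.6700·170) / 0.3055 = 161.70 / 0.3055 ≈ 529.30

x_1 = 386.25, x_2 = 388.54, x_3 = 529.30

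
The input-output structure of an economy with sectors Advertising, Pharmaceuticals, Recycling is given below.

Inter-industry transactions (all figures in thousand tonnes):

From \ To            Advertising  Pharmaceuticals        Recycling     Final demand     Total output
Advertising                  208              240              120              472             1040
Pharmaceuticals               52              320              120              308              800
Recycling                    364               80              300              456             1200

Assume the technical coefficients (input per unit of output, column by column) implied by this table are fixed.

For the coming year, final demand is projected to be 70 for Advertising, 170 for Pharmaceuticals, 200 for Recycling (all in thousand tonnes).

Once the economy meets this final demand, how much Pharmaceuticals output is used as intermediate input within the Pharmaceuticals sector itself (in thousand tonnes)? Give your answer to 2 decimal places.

z_22 = 153.04

Technical coefficients a_ij = z_ij / X_j:
  a_11 = 208/1040 = 0.20, a_21 = 52/1040 = 0.05, a_31 = 364/1040 = 0.35
  a_12 = 240/800 = 0.30, a_22 = 320/800 = 0.40, a_32 = 80/800 = 0.10
  a_13 = 120/1200 = 0.10, a_23 = 120/1200 = 0.10, a_33 = 300/1200 = 0.25
I − A =
  [   0.80    -0.30    -0.10]
  [  -0.05     0.60    -0.10]
  [  -0.35    -0.10     0.75]
Cofactors of I−A, C_ij = (−1)^(i+j)·(minor ij) (rows/columns in the sector order above):
  C_11 = (0.60)(0.75) − (-0.10)(-0.10) = 0.4400
  C_12 = −[(-0.05)(0.75) − (-0.10)(-0.35)] = 0.0725
  C_13 = (-0.05)(-0.10) − (0.60)(-0.35) = 0.2150
  C_21 = −[(-0.30)(0.75) − (-0.10)(-0.10)] = 0.2350
  C_22 = (0.80)(0.75) − (-0.10)(-0.35) = 0.5650
  C_23 = −[(0.80)(-0.10) − (-0.30)(-0.35)] = 0.1850
  C_31 = (-0.30)(-0.10) − (-0.10)(0.60) = 0.0900
  C_32 = −[(0.80)(-0.10) − (-0.10)(-0.05)] = 0.0850
  C_33 = (0.80)(0.60) − (-0.30)(-0.05) = 0.4650
det(I−A) = Σ_j (I−A)_1j·C_1j = (0.80)(0.4400) + (-0.30)(0.0725) + (-0.10)(0.2150) = 0.30875
adj(I−A) = Cᵀ =
  [ 0.4400   0.2350   0.0900]
  [ 0.0725   0.5650   0.0850]
  [ 0.2150   0.1850   0.4650]
(I − A)⁻¹ = adj(I−A) / det(I−A) ≈
  [   1.4251     0.7611     0.2915]
  [   0.2348     1.8300     0.2753]
  [   0.6964     0.5992     1.5061]
First solve x = (I − A)⁻¹ d = adj(I−A)·d / det(I−A); in particular x_2 = (0.0725·70 + 0.5650·170 + 0.0850·200) / 0.30875 = 118.125 / 0.30875 ≈ 382.5911.
Intermediate flow from 2 to 2: z_22 = a_22 · x_2 = 0.40 × 118.125 / 0.30875 = 47.25 / 0.30875 ≈ 153.04.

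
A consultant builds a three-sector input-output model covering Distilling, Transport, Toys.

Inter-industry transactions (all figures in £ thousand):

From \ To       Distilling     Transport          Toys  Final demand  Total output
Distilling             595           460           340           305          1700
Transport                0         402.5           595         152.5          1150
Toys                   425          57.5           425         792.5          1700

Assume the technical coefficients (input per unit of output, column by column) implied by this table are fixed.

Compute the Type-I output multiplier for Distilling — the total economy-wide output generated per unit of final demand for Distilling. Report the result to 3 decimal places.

m_1 = 3.025

Technical coefficients a_ij = z_ij / X_j:
  a_11 = 595/1700 = 0.35, a_21 = 0/1700 = 0.00, a_31 = 425/1700 = 0.25
  a_12 = 460/1150 = 0.40, a_22 = 402.5/1150 = 0.35, a_32 = 57.5/1150 = 0.05
  a_13 = 340/1700 = 0.20, a_23 = 595/1700 = 0.35, a_33 = 425/1700 = 0.25
I − A =
  [   0.65    -0.40    -0.20]
  [   0.00     0.65    -0.35]
  [  -0.25    -0.05     0.75]
Cofactors of I−A, C_ij = (−1)^(i+j)·(minor ij) (rows/columns in the sector order above):
  C_11 = (0.65)(0.75) − (-0.35)(-0.05) = 0.4700
  C_12 = −[(0.00)(0.75) − (-0.35)(-0.25)] = 0.0875
  C_13 = (0.00)(-0.05) − (0.65)(-0.25) = 0.1625
  C_21 = −[(-0.40)(0.75) − (-0.20)(-0.05)] = 0.3100
  C_22 = (0.65)(0.75) − (-0.20)(-0.25) = 0.4375
  C_23 = −[(0.65)(-0.05) − (-0.40)(-0.25)] = 0.1325
  C_31 = (-0.40)(-0.35) − (-0.20)(0.65) = 0.2700
  C_32 = −[(0.65)(-0.35) − (-0.20)(0.00)] = 0.2275
  C_33 = (0.65)(0.65) − (-0.40)(0.00) = 0.4225
det(I−A) = Σ_j (I−A)_1j·C_1j = (0.65)(0.4700) + (-0.40)(0.0875) + (-0.20)(0.1625) = 0.2380
adj(I−A) = Cᵀ =
  [ 0.4700   0.3100   0.2700]
  [ 0.0875   0.4375   0.2275]
  [ 0.1625   0.1325   0.4225]
(I − A)⁻¹ = adj(I−A) / det(I−A) ≈
  [   1.9748     1.3025     1.1345]
  [   0.3676     1.8382     0.9559]
  [   0.6828     0.5567     1.7752]
The output multiplier for sector j is the column-j sum of the Leontief inverse (I − A)⁻¹ = adj(I−A) / det(I−A).
Column 1 of adj(I−A): (0.4700, 0.0875, 0.1625); det(I−A) = 0.2380.
m_1 = (0.4700 + 0.0875 + 0.1625) / 0.2380 = 0.72 / 0.2380 ≈ 3.025.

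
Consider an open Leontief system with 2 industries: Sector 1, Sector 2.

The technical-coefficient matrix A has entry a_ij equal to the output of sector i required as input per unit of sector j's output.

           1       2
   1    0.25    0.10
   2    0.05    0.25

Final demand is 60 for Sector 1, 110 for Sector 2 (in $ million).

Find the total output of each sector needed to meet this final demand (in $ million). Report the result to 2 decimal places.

x_1 = 100.45, x_2 = 153.36

I − A =
  [   0.75    -0.10]
  [  -0.05     0.75]
det(I−A) = (0.75)(0.75) − (-0.10)(-0.05) = 0.5575
adj(I−A) = [[0.75, 0.10], [0.05, 0.75]]
(I − A)⁻¹ = adj(I−A) / det(I−A) ≈
  [   1.3453     0.1794]
  [   0.0897     1.3453]
x = (I − A)⁻¹ d = adj(I−A)·d / det(I−A), with det(I−A) = 0.5575:
  x_1 = (0.75·60 + 0.10·110) / 0.5575 = 56.00 / 0.5575 ≈ 100.45
  x_2 = (0.05·60 + 0.75·110) / 0.5575 = 85.50 / 0.5575 ≈ 153.36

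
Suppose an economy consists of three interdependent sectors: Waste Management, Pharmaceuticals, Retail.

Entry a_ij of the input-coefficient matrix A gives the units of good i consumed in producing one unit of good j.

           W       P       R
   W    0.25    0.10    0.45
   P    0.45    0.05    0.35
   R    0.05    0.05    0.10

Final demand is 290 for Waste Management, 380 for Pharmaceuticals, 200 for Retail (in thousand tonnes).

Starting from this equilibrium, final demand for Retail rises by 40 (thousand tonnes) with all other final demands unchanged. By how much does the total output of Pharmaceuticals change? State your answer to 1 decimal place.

Δx_P = 33.6

I − A =
  [   0.75    -0.10    -0.45]
  [  -0.45     0.95    -0.35]
  [  -0.05    -0.05     0.90]
Cofactors of I−A, C_ij = (−1)^(i+j)·(minor ij) (rows/columns in the sector order above):
  C_11 = (0.95)(0.90) − (-0.35)(-0.05) = 0.8375
  C_12 = −[(-0.45)(0.90) − (-0.35)(-0.05)] = 0.4225
  C_13 = (-0.45)(-0.05) − (0.95)(-0.05) = 0.0700
  C_21 = −[(-0.10)(0.90) − (-0.45)(-0.05)] = 0.1125
  C_22 = (0.75)(0.90) − (-0.45)(-0.05) = 0.6525
  C_23 = −[(0.75)(-0.05) − (-0.10)(-0.05)] = 0.0425
  C_31 = (-0.10)(-0.35) − (-0.45)(0.95) = 0.4625
  C_32 = −[(0.75)(-0.35) − (-0.45)(-0.45)] = 0.4650
  C_33 = (0.75)(0.95) − (-0.10)(-0.45) = 0.6675
det(I−A) = Σ_j (I−A)_1j·C_1j = (0.75)(0.8375) + (-0.10)(0.4225) + (-0.45)(0.0700) = 0.554375
adj(I−A) = Cᵀ =
  [ 0.8375   0.1125   0.4625]
  [ 0.4225   0.6525   0.4650]
  [ 0.0700   0.0425   0.6675]
(I − A)⁻¹ = adj(I−A) / det(I−A) ≈
  [   1.5107     0.2029     0.8343]
  [   0.7621     1.1770     0.8388]
  [   0.1263     0.0767     1.2041]
Δx = (I − A)⁻¹ Δd with Δd having +40 in the Retail component and 0 elsewhere.
So Δx_P = L_PR · (+40), where L_PR = adj(I−A)_PR / det(I−A) = 0.4650 / 0.554375.
Δx_P = 0.4650 × (+40) / 0.554375 = 18.60 / 0.554375 ≈ 33.6.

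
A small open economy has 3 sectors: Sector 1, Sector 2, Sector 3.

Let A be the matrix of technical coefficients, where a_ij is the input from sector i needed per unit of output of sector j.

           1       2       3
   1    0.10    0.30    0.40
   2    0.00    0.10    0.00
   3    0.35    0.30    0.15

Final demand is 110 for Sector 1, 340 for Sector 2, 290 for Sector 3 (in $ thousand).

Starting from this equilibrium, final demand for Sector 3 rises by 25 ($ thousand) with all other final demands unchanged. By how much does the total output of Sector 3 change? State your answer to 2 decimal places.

I − A =
  [   0.90    -0.30    -0.40]
  [   0.00     0.90     0.00]
  [  -0.35    -0.30     0.85]
Cofactors of I−A, C_ij = (−1)^(i+j)·(minor ij) (rows/columns in the sector order above):
  C_11 = (0.90)(0.85) − (0.00)(-0.30) = 0.7650
  C_12 = −[(0.00)(0.85) − (0.00)(-0.35)] = 0.0000
  C_13 = (0.00)(-0.30) − (0.90)(-0.35) = 0.3150
  C_21 = −[(-0.30)(0.85) − (-0.40)(-0.30)] = 0.3750
  C_22 = (0.90)(0.85) − (-0.40)(-0.35) = 0.6250
  C_23 = −[(0.90)(-0.30) − (-0.30)(-0.35)] = 0.3750
  C_31 = (-0.30)(0.00) − (-0.40)(0.90) = 0.3600
  C_32 = −[(0.90)(0.00) − (-0.40)(0.00)] = 0.0000
  C_33 = (0.90)(0.90) − (-0.30)(0.00) = 0.8100
det(I−A) = Σ_j (I−A)_1j·C_1j = (0.90)(0.7650) + (-0.30)(0.0000) + (-0.40)(0.3150) = 0.5625
adj(I−A) = Cᵀ =
  [ 0.7650   0.3750   0.3600]
  [ 0.0000   0.6250   0.0000]
  [ 0.3150   0.3750   0.8100]
(I − A)⁻¹ = adj(I−A) / det(I−A) ≈
  [   1.3600     0.6667     0.6400]
  [   0.0000     1.1111     0.0000]
  [   0.5600     0.6667     1.4400]
Δx = (I − A)⁻¹ Δd with Δd having +25 in the Sector 3 component and 0 elsewhere.
So Δx_3 = L_33 · (+25), where L_33 = adj(I−A)_33 / det(I−A) = 0.8100 / 0.5625.
Δx_3 = 0.8100 × (+25) / 0.5625 = 20.25 / 0.5625 = 36.00.

Δx_3 = 36.00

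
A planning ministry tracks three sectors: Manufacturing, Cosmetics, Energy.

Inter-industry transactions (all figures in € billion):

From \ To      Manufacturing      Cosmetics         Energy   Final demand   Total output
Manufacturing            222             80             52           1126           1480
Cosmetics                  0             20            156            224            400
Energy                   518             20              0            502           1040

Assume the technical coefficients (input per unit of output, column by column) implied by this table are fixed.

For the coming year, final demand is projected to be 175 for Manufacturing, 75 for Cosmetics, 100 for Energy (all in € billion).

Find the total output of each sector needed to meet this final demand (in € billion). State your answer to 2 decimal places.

x_M = 242.73, x_C = 109.01, x_E = 190.41

Technical coefficients a_ij = z_ij / X_j:
  a_MM = 222/1480 = 0.15, a_CM = 0/1480 = 0.00, a_EM = 518/1480 = 0.35
  a_MC = 80/400 = 0.20, a_CC = 20/400 = 0.05, a_EC = 20/400 = 0.05
  a_ME = 52/1040 = 0.05, a_CE = 156/1040 = 0.15, a_EE = 0/1040 = 0.00
I − A =
  [   0.85    -0.20    -0.05]
  [   0.00     0.95    -0.15]
  [  -0.35    -0.05     1.00]
Cofactors of I−A, C_ij = (−1)^(i+j)·(minor ij) (rows/columns in the sector order above):
  C_11 = (0.95)(1.00) − (-0.15)(-0.05) = 0.9425
  C_12 = −[(0.00)(1.00) − (-0.15)(-0.35)] = 0.0525
  C_13 = (0.00)(-0.05) − (0.95)(-0.35) = 0.3325
  C_21 = −[(-0.20)(1.00) − (-0.05)(-0.05)] = 0.2025
  C_22 = (0.85)(1.00) − (-0.05)(-0.35) = 0.8325
  C_23 = −[(0.85)(-0.05) − (-0.20)(-0.35)] = 0.1125
  C_31 = (-0.20)(-0.15) − (-0.05)(0.95) = 0.0775
  C_32 = −[(0.85)(-0.15) − (-0.05)(0.00)] = 0.1275
  C_33 = (0.85)(0.95) − (-0.20)(0.00) = 0.8075
det(I−A) = Σ_j (I−A)_1j·C_1j = (0.85)(0.9425) + (-0.20)(0.0525) + (-0.05)(0.3325) = 0.7740
adj(I−A) = Cᵀ =
  [ 0.9425   0.2025   0.0775]
  [ 0.0525   0.8325   0.1275]
  [ 0.3325   0.1125   0.8075]
(I − A)⁻¹ = adj(I−A) / det(I−A) ≈
  [   1.2177     0.2616     0.1001]
  [   0.0678     1.0756     0.1647]
  [   0.4296     0.1453     1.0433]
x = (I − A)⁻¹ d = adj(I−A)·d / det(I−A), with det(I−A) = 0.7740:
  x_M = (0.9425·175 + 0.2025·75 + 0.0775·100) / 0.7740 = 187.875 / 0.7740 ≈ 242.73
  x_C = (0.0525·175 + 0.8325·75 + 0.1275·100) / 0.7740 = 84.375 / 0.7740 ≈ 109.01
  x_E = (0.3325·175 + 0.1125·75 + 0.8075·100) / 0.7740 = 147.375 / 0.7740 ≈ 190.41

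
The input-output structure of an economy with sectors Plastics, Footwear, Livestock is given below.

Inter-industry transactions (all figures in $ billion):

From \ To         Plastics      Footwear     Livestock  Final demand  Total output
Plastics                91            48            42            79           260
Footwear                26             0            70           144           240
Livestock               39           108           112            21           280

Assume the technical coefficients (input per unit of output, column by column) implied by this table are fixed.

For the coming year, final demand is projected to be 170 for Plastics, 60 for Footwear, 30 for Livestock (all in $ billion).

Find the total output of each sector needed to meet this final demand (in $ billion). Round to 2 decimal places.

Technical coefficients a_ij = z_ij / X_j:
  a_PP = 91/260 = 0.35, a_FP = 26/260 = 0.10, a_LP = 39/260 = 0.15
  a_PF = 48/240 = 0.20, a_FF = 0/240 = 0.00, a_LF = 108/240 = 0.45
  a_PL = 42/280 = 0.15, a_FL = 70/280 = 0.25, a_LL = 112/280 = 0.40
I − A =
  [   0.65    -0.20    -0.15]
  [  -0.10     1.00    -0.25]
  [  -0.15    -0.45     0.60]
Cofactors of I−A, C_ij = (−1)^(i+j)·(minor ij) (rows/columns in the sector order above):
  C_11 = (1.00)(0.60) − (-0.25)(-0.45) = 0.4875
  C_12 = −[(-0.10)(0.60) − (-0.25)(-0.15)] = 0.0975
  C_13 = (-0.10)(-0.45) − (1.00)(-0.15) = 0.1950
  C_21 = −[(-0.20)(0.60) − (-0.15)(-0.45)] = 0.1875
  C_22 = (0.65)(0.60) − (-0.15)(-0.15) = 0.3675
  C_23 = −[(0.65)(-0.45) − (-0.20)(-0.15)] = 0.3225
  C_31 = (-0.20)(-0.25) − (-0.15)(1.00) = 0.2000
  C_32 = −[(0.65)(-0.25) − (-0.15)(-0.10)] = 0.1775
  C_33 = (0.65)(1.00) − (-0.20)(-0.10) = 0.6300
det(I−A) = Σ_j (I−A)_1j·C_1j = (0.65)(0.4875) + (-0.20)(0.0975) + (-0.15)(0.1950) = 0.268125
adj(I−A) = Cᵀ =
  [ 0.4875   0.1875   0.2000]
  [ 0.0975   0.3675   0.1775]
  [ 0.1950   0.3225   0.6300]
(I − A)⁻¹ = adj(I−A) / det(I−A) ≈
  [   1.8182     0.6993     0.7459]
  [   0.3636     1.3706     0.6620]
  [   0.7273     1.2028     2.3497]
x = (I − A)⁻¹ d = adj(I−A)·d / det(I−A), with det(I−A) = 0.268125:
  x_P = (0.4875·170 + 0.1875·60 + 0.2000·30) / 0.268125 = 100.125 / 0.268125 ≈ 373.43
  x_F = (0.0975·170 + 0.3675·60 + 0.1775·30) / 0.268125 = 43.95 / 0.268125 ≈ 163.92
  x_L = (0.1950·170 + 0.3225·60 + 0.6300·30) / 0.268125 = 71.40 / 0.268125 ≈ 266.29

x_P = 373.43, x_F = 163.92, x_L = 266.29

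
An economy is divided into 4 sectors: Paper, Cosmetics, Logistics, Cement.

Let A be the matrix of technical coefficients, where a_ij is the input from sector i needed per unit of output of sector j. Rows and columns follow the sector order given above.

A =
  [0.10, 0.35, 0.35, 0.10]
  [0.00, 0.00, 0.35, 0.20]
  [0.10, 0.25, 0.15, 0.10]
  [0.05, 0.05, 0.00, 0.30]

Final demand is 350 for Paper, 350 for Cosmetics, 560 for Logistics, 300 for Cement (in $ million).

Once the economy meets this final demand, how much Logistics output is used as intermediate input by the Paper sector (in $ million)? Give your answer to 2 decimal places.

z_31 = 122.37

I − A =
  [   0.90    -0.35    -0.35    -0.10]
  [   0.00     1.00    -0.35    -0.20]
  [  -0.10    -0.25     0.85    -0.10]
  [  -0.05    -0.05     0.00     0.70]
Compute the cofactors C_ij = (−1)^(i+j)·(3×3 minor ij) of I−A; the adjugate is their transpose:
adj(I−A) = Cᵀ =
  [ 0.523500   0.275500   0.329000   0.200500]
  [ 0.034750   0.505000   0.222250   0.181000]
  [ 0.076500   0.187500   0.612500   0.152000]
  [ 0.039875   0.055750   0.039375   0.639000]
det(I−A) = Σ_j (I−A)_1j·C_1j = (0.90)(0.523500) + (-0.35)(0.034750) + (-0.35)(0.076500) + (-0.10)(0.039875) = 0.428225
(I − A)⁻¹ = adj(I−A) / det(I−A) ≈
  [   1.2225     0.6434     0.7683     0.4682]
  [   0.0811     1.1793     0.5190     0.4227]
  [   0.1786     0.4379     1.4303     0.3550]
  [   0.0931     0.1302     0.0919     1.4922]
First solve x = (I − A)⁻¹ d = adj(I−A)·d / det(I−A); in particular x_1 = (0.523500·350 + 0.275500·350 + 0.329000·560 + 0.200500·300) / 0.428225 = 524.04 / 0.428225 ≈ 1223.7492.
Intermediate flow from 3 to 1: z_31 = a_31 · x_1 = 0.10 × 524.04 / 0.428225 = 52.404 / 0.428225 ≈ 122.37.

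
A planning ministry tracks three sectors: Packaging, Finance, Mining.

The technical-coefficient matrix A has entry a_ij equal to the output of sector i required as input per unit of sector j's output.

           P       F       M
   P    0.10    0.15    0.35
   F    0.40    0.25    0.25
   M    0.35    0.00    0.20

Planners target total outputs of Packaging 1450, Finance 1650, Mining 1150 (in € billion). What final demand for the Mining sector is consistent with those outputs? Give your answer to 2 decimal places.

I − A =
  [   0.90    -0.15    -0.35]
  [  -0.40     0.75    -0.25]
  [  -0.35     0.00     0.80]
d = (I − A) x:
  d_P = (+0.90)·1450 + (-0.15)·1650 + (-0.35)·1150 = 655.00
  d_F = (-0.40)·1450 + (+0.75)·1650 + (-0.25)·1150 = 370.00
  d_M = (-0.35)·1450 + (+0.00)·1650 + (+0.80)·1150 = 412.50

d_M = 412.50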